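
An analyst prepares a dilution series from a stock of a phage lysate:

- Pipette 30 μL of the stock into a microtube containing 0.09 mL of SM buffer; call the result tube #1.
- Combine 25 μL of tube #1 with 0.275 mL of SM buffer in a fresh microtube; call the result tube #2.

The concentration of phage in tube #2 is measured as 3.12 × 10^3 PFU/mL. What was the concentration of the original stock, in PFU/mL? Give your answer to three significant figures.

Step 1: 30 μL + 0.09 mL = 120 μL total → factor 120/30 = 4
Step 2: 25 μL + 0.275 mL = 300 μL total → factor 300/25 = 12
Overall dilution factor = 4 × 12 = 48
Stock = 3.12 × 10^3 PFU/mL × 48 = 1.50 × 10^5 PFU/mL

1.50 × 10^5 PFU/mL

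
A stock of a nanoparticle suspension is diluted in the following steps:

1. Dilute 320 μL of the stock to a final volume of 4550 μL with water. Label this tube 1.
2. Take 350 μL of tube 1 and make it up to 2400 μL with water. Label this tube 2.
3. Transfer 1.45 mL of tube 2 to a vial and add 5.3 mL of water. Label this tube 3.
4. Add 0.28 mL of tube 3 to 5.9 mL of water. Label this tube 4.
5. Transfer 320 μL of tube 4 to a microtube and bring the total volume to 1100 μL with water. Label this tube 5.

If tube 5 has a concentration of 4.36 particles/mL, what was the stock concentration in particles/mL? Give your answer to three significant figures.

Step 1: 320 μL brought to 4550 μL → factor 4550/320 = 14.219
Step 2: 350 μL brought to 2400 μL → factor 2400/350 = 6.8571
Step 3: 1.45 mL + 5.3 mL = 6.75 mL total → factor 6.75/1.45 = 4.6552
Step 4: 0.28 mL + 5.9 mL = 6.18 mL total → factor 6.18/0.28 = 22.071
Step 5: 320 μL brought to 1100 μL → factor 1100/320 = 3.4375
Overall dilution factor = 14.219 × 6.8571 × 4.6552 × 22.071 × 3.4375 = 34436
Stock = 4.36 particles/mL × 34436 = 1.50 × 10^5 particles/mL

1.50 × 10^5 particles/mL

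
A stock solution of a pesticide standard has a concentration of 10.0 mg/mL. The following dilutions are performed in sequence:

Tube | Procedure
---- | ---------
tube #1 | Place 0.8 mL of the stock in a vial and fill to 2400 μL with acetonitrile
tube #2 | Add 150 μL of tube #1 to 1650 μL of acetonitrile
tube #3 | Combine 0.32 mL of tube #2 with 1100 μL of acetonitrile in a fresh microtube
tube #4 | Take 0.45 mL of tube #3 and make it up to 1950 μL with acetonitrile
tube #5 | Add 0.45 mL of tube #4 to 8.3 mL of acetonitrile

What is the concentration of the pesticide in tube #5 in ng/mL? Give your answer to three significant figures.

743 ng/mL

Step 1: 0.8 mL brought to 2400 μL → factor 2.4/0.8 = 3
Step 2: 150 μL + 1650 μL = 1800 μL total → factor 1800/150 = 12
Step 3: 0.32 mL + 1100 μL = 1.42 mL total → factor 1.42/0.32 = 4.4375
Step 4: 0.45 mL brought to 1950 μL → factor 1.95/0.45 = 4.3333
Step 5: 0.45 mL + 8.3 mL = 8.75 mL total → factor 8.75/0.45 = 19.444
Overall dilution factor = 3 × 12 × 4.4375 × 4.3333 × 19.444 = 13460
Final = 10.0 mg/mL / 13460 = 0.0007429 mg/mL = 743 ng/mL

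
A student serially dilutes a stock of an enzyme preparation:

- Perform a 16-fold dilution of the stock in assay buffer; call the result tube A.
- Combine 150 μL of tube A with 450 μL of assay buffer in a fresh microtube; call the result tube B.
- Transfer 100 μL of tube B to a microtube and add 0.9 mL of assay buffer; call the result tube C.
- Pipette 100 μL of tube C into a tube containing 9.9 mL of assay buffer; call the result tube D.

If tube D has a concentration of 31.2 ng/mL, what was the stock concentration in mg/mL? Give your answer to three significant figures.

Step 1: 16-fold → factor 16
Step 2: 150 μL + 450 μL = 600 μL total → factor 600/150 = 4
Step 3: 100 μL + 0.9 mL = 1000 μL total → factor 1000/100 = 10
Step 4: 100 μL + 9.9 mL = 10000 μL total → factor 10000/100 = 100
Overall dilution factor = 16 × 4 × 10 × 100 = 64000
Stock = 31.2 ng/mL × 64000 = 1.997 × 10^6 ng/mL = 2.00 mg/mL

2.00 mg/mL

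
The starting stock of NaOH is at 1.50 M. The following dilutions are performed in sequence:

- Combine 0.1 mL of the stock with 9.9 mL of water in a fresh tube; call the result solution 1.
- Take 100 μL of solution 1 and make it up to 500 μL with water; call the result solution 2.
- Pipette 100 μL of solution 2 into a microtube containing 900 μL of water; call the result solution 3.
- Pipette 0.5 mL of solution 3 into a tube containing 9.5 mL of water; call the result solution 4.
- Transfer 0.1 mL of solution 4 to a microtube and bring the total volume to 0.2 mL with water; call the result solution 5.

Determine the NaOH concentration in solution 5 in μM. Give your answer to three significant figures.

7.50 μM

Step 1: 0.1 mL + 9.9 mL = 10 mL total → factor 10/0.1 = 100
Step 2: 100 μL brought to 500 μL → factor 500/100 = 5
Step 3: 100 μL + 900 μL = 1000 μL total → factor 1000/100 = 10
Step 4: 0.5 mL + 9.5 mL = 10 mL total → factor 10/0.5 = 20
Step 5: 0.1 mL brought to 0.2 mL → factor 0.2/0.1 = 2
Overall dilution factor = 100 × 5 × 10 × 20 × 2 = 2 × 10^5
Final = 1.50 M / 2 × 10^5 = 7.500 × 10^-6 M = 7.50 μM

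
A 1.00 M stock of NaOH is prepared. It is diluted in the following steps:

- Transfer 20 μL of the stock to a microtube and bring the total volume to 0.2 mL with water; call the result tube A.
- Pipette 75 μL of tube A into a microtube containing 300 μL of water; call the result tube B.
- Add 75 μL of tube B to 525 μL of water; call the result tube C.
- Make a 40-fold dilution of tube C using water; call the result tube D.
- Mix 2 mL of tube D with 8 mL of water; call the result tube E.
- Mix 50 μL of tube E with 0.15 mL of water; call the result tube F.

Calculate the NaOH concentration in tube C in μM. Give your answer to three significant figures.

2.50 × 10^3 μM

Step 1: 20 μL brought to 0.2 mL → factor 200/20 = 10
Step 2: 75 μL + 300 μL = 375 μL total → factor 375/75 = 5
Step 3: 75 μL + 525 μL = 600 μL total → factor 600/75 = 8
Dilution factor through tube C = 10 × 5 × 8 = 400
[tube C] = 1.00 M / 400 = 0.002500 M = 2.50 × 10^3 μM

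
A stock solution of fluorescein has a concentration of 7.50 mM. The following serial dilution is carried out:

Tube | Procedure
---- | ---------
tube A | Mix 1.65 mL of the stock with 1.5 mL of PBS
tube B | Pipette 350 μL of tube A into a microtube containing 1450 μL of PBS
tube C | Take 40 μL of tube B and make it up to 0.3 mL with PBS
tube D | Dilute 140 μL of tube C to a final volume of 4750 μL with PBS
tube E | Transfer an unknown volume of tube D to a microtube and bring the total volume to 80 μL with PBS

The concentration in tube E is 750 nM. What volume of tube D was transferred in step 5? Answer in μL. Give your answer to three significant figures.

20.0 μL

Step 1: 1.65 mL + 1.5 mL = 3.15 mL total → factor 3.15/1.65 = 1.9091
Step 2: 350 μL + 1450 μL = 1800 μL total → factor 1800/350 = 5.1429
Step 3: 40 μL brought to 0.3 mL → factor 300/40 = 7.5
Step 4: 140 μL brought to 4750 μL → factor 4750/140 = 33.929
Step 5: v brought to 80 μL → factor = 80 μL/v
Product of known-step factors = 2498.4
Overall factor = 7.50 mM / (750 nM) = 10000
Step-5 factor = 10000 / 2498.4 = 4.0026
v = 80 μL / 4.0026 = 20.0 μL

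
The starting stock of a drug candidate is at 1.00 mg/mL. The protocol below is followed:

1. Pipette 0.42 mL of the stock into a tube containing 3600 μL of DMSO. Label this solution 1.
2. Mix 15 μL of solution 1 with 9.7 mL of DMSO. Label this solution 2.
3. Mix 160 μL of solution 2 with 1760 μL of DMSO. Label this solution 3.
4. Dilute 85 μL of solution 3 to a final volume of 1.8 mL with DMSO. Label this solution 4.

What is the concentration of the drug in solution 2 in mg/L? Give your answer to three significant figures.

Step 1: 0.42 mL + 3600 μL = 4.02 mL total → factor 4.02/0.42 = 9.5714
Step 2: 15 μL + 9.7 mL = 9715 μL total → factor 9715/15 = 647.67
Dilution factor through solution 2 = 9.5714 × 647.67 = 6199.1
[solution 2] = 1.00 mg/mL / 6199.1 = 0.0001613 mg/mL = 0.161 mg/L

0.161 mg/L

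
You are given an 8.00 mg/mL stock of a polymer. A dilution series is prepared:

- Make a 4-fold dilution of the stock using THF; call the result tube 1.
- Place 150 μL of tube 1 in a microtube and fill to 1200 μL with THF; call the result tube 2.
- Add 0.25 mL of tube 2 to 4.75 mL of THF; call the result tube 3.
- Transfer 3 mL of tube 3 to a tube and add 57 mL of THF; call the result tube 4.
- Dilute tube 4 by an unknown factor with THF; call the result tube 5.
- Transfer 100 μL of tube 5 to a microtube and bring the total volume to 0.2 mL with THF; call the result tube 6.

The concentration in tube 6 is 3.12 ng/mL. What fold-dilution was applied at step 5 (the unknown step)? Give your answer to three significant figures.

100-fold

Step 1: 4-fold → factor 4
Step 2: 150 μL brought to 1200 μL → factor 1200/150 = 8
Step 3: 0.25 mL + 4.75 mL = 5 mL total → factor 5/0.25 = 20
Step 4: 3 mL + 57 mL = 60 mL total → factor 60/3 = 20
Step 5: unknown factor x
Step 6: 100 μL brought to 0.2 mL → factor 200/100 = 2
Product of known-step factors = 25600
Overall factor = 8.00 mg/mL / (3.12 ng/mL) = 2.5641 × 10^6
x = 2.5641 × 10^6 / 25600 = 100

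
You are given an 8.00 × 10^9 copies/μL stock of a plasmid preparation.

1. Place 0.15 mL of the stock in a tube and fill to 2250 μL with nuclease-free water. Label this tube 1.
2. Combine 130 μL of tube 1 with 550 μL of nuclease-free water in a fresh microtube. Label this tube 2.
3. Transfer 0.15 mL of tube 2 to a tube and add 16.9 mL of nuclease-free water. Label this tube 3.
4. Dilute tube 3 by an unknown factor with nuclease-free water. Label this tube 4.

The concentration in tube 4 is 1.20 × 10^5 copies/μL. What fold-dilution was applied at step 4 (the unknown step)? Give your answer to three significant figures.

7.48-fold

Step 1: 0.15 mL brought to 2250 μL → factor 2.25/0.15 = 15
Step 2: 130 μL + 550 μL = 680 μL total → factor 680/130 = 5.2308
Step 3: 0.15 mL + 16.9 mL = 17.05 mL total → factor 17.05/0.15 = 113.67
Step 4: unknown factor x
Product of known-step factors = 8918.5
Overall factor = 8.00 × 10^9 copies/μL / (1.20 × 10^5 copies/μL) = 66667
x = 66667 / 8918.5 = 7.48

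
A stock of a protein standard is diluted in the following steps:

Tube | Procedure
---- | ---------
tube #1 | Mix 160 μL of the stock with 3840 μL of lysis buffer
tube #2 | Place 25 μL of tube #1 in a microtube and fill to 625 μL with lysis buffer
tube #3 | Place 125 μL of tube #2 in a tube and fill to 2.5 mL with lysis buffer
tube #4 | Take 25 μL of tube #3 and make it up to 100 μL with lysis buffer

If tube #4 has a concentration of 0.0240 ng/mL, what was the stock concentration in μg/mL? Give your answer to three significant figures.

Step 1: 160 μL + 3840 μL = 4000 μL total → factor 4000/160 = 25
Step 2: 25 μL brought to 625 μL → factor 625/25 = 25
Step 3: 125 μL brought to 2.5 mL → factor 2500/125 = 20
Step 4: 25 μL brought to 100 μL → factor 100/25 = 4
Overall dilution factor = 25 × 25 × 20 × 4 = 50000
Stock = 0.0240 ng/mL × 50000 = 1200 ng/mL = 1.20 μg/mL

1.20 μg/mL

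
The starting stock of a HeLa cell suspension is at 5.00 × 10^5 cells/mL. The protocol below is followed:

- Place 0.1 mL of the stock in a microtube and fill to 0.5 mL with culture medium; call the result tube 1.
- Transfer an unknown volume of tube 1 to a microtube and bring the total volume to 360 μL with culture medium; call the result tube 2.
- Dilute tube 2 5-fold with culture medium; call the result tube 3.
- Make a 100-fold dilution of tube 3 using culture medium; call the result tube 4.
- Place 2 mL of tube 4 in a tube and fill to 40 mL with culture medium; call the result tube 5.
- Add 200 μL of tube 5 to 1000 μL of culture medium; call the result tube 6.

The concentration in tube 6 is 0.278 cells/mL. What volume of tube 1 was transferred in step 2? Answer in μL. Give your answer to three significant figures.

Step 1: 0.1 mL brought to 0.5 mL → factor 0.5/0.1 = 5
Step 2: v brought to 360 μL → factor = 360 μL/v
Step 3: 5-fold → factor 5
Step 4: 100-fold → factor 100
Step 5: 2 mL brought to 40 mL → factor 40/2 = 20
Step 6: 200 μL + 1000 μL = 1200 μL total → factor 1200/200 = 6
Product of known-step factors = 3 × 10^5
Overall factor = 5.00 × 10^5 cells/mL / (0.278 cells/mL) = 1.7986 × 10^6
Step-2 factor = 1.7986 × 10^6 / 3 × 10^5 = 5.9952
v = 360 μL / 5.9952 = 60.0 μL

60.0 μL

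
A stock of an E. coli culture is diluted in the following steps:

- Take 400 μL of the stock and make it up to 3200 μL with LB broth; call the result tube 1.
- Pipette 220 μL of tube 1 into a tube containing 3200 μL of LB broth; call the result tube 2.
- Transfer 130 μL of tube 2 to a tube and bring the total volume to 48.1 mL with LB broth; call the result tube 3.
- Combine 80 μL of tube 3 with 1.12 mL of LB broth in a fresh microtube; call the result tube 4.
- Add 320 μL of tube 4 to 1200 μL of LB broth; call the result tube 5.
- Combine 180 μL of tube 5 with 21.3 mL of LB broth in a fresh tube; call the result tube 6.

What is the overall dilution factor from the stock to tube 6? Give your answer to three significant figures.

Step 1: 400 μL brought to 3200 μL → factor 3200/400 = 8
Step 2: 220 μL + 3200 μL = 3420 μL total → factor 3420/220 = 15.545
Step 3: 130 μL brought to 48.1 mL → factor 48100/130 = 370
Step 4: 80 μL + 1.12 mL = 1200 μL total → factor 1200/80 = 15
Step 5: 320 μL + 1200 μL = 1520 μL total → factor 1520/320 = 4.75
Step 6: 180 μL + 21.3 mL = 21480 μL total → factor 21480/180 = 119.33
Overall dilution factor = 8 × 15.545 × 370 × 15 × 4.75 × 119.33 = 3.9124 × 10^8

3.91 × 10^8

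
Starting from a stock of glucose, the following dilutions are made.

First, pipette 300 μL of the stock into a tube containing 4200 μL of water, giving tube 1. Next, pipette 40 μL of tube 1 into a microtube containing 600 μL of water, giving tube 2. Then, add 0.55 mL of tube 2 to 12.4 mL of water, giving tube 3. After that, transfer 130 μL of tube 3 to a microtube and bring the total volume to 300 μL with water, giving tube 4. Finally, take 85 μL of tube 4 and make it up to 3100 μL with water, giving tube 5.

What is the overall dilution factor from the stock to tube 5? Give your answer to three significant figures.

4.76 × 10^5

Step 1: 300 μL + 4200 μL = 4500 μL total → factor 4500/300 = 15
Step 2: 40 μL + 600 μL = 640 μL total → factor 640/40 = 16
Step 3: 0.55 mL + 12.4 mL = 12.95 mL total → factor 12.95/0.55 = 23.545
Step 4: 130 μL brought to 300 μL → factor 300/130 = 2.3077
Step 5: 85 μL brought to 3100 μL → factor 3100/85 = 36.471
Overall dilution factor = 15 × 16 × 23.545 × 2.3077 × 36.471 = 4.756 × 10^5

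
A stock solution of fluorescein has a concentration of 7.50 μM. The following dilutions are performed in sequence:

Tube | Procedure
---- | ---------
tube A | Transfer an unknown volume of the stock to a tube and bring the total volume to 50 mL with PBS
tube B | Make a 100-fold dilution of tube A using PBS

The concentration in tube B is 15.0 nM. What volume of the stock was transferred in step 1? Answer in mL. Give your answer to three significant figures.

Step 1: v brought to 50 mL → factor = 50 mL/v
Step 2: 100-fold → factor 100
Product of known-step factors = 100
Overall factor = 7.50 μM / (15.0 nM) = 500
Step-1 factor = 500 / 100 = 5
v = 50 mL / 5 = 10.0 mL

10.0 mL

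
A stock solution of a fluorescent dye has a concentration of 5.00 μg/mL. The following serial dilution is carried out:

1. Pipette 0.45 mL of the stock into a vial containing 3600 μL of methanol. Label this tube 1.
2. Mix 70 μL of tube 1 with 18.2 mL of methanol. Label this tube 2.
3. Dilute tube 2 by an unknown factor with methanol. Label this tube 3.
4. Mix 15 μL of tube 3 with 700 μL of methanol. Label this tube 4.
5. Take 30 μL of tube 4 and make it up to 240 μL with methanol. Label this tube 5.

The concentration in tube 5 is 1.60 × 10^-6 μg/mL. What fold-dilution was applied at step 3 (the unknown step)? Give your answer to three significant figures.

3.49-fold

Step 1: 0.45 mL + 3600 μL = 4.05 mL total → factor 4.05/0.45 = 9
Step 2: 70 μL + 18.2 mL = 18270 μL total → factor 18270/70 = 261
Step 3: unknown factor x
Step 4: 15 μL + 700 μL = 715 μL total → factor 715/15 = 47.667
Step 5: 30 μL brought to 240 μL → factor 240/30 = 8
Product of known-step factors = 8.9575 × 10^5
Overall factor = 5.00 μg/mL / (1.60 × 10^-6 μg/mL) = 3.125 × 10^6
x = 3.125 × 10^6 / 8.9575 × 10^5 = 3.49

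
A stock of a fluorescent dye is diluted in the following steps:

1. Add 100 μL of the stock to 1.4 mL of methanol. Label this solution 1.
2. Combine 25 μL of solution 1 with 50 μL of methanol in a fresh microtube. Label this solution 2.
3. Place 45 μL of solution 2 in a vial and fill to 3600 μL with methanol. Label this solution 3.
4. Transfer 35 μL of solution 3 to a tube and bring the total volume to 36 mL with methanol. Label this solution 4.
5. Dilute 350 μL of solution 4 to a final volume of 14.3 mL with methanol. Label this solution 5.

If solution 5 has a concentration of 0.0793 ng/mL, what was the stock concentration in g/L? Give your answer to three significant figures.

12.0 g/L

Step 1: 100 μL + 1.4 mL = 1500 μL total → factor 1500/100 = 15
Step 2: 25 μL + 50 μL = 75 μL total → factor 75/25 = 3
Step 3: 45 μL brought to 3600 μL → factor 3600/45 = 80
Step 4: 35 μL brought to 36 mL → factor 36000/35 = 1028.6
Step 5: 350 μL brought to 14.3 mL → factor 14300/350 = 40.857
Overall dilution factor = 15 × 3 × 80 × 1028.6 × 40.857 = 1.5129 × 10^8
Stock = 0.0793 ng/mL × 1.5129 × 10^8 = 1.200 × 10^7 ng/mL = 12.0 g/L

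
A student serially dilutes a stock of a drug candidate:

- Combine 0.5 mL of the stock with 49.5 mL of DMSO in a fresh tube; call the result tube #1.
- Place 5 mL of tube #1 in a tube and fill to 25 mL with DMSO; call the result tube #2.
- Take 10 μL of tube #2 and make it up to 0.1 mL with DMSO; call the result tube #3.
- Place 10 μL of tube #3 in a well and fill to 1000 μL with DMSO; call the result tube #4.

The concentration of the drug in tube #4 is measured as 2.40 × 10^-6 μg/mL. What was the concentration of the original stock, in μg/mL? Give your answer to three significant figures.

Step 1: 0.5 mL + 49.5 mL = 50 mL total → factor 50/0.5 = 100
Step 2: 5 mL brought to 25 mL → factor 25/5 = 5
Step 3: 10 μL brought to 0.1 mL → factor 100/10 = 10
Step 4: 10 μL brought to 1000 μL → factor 1000/10 = 100
Overall dilution factor = 100 × 5 × 10 × 100 = 5 × 10^5
Stock = 2.40 × 10^-6 μg/mL × 5 × 10^5 = 1.20 μg/mL

1.20 μg/mL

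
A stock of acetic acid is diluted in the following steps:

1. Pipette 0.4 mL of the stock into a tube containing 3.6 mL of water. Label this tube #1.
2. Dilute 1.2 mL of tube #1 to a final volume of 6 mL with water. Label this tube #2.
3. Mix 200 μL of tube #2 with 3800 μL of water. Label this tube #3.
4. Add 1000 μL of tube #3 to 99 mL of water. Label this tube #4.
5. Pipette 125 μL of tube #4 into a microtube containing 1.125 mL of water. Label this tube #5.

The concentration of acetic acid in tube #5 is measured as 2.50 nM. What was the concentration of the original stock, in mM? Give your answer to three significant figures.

2.50 mM

Step 1: 0.4 mL + 3.6 mL = 4 mL total → factor 4/0.4 = 10
Step 2: 1.2 mL brought to 6 mL → factor 6/1.2 = 5
Step 3: 200 μL + 3800 μL = 4000 μL total → factor 4000/200 = 20
Step 4: 1000 μL + 99 mL = 1 × 10^5 μL total → factor 1 × 10^5/1000 = 100
Step 5: 125 μL + 1.125 mL = 1250 μL total → factor 1250/125 = 10
Overall dilution factor = 10 × 5 × 20 × 100 × 10 = 1 × 10^6
Stock = 2.50 nM × 1 × 10^6 = 2.500 × 10^6 nM = 2.50 mM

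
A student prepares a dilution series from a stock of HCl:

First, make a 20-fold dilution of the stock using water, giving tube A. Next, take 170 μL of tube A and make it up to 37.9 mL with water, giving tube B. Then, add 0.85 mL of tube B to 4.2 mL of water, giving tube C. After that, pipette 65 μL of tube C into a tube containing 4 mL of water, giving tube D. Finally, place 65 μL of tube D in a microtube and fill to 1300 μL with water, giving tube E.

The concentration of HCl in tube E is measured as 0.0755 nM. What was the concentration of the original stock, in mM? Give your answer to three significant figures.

2.50 mM

Step 1: 20-fold → factor 20
Step 2: 170 μL brought to 37.9 mL → factor 37900/170 = 222.94
Step 3: 0.85 mL + 4.2 mL = 5.05 mL total → factor 5.05/0.85 = 5.9412
Step 4: 65 μL + 4 mL = 4065 μL total → factor 4065/65 = 62.538
Step 5: 65 μL brought to 1300 μL → factor 1300/65 = 20
Overall dilution factor = 20 × 222.94 × 5.9412 × 62.538 × 20 = 3.3134 × 10^7
Stock = 0.0755 nM × 3.3134 × 10^7 = 2.502 × 10^6 nM = 2.50 mM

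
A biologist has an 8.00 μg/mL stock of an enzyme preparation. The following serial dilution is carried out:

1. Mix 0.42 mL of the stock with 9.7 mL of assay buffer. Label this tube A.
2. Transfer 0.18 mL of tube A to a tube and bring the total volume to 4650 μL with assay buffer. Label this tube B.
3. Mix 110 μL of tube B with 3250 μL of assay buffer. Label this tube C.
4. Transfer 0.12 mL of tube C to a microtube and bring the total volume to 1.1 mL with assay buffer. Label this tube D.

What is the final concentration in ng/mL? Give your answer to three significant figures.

0.0459 ng/mL

Step 1: 0.42 mL + 9.7 mL = 10.12 mL total → factor 10.12/0.42 = 24.095
Step 2: 0.18 mL brought to 4650 μL → factor 4.65/0.18 = 25.833
Step 3: 110 μL + 3250 μL = 3360 μL total → factor 3360/110 = 30.545
Step 4: 0.12 mL brought to 1.1 mL → factor 1.1/0.12 = 9.1667
Overall dilution factor = 24.095 × 25.833 × 30.545 × 9.1667 = 1.7429 × 10^5
Final = 8.00 μg/mL / 1.7429 × 10^5 = 4.590 × 10^-5 μg/mL = 0.0459 ng/mL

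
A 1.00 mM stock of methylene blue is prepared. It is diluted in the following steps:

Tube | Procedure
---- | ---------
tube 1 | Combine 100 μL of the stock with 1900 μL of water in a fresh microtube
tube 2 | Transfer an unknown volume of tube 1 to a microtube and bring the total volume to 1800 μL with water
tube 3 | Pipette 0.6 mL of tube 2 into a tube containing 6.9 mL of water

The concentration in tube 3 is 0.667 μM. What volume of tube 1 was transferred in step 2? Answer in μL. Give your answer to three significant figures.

Step 1: 100 μL + 1900 μL = 2000 μL total → factor 2000/100 = 20
Step 2: v brought to 1800 μL → factor = 1800 μL/v
Step 3: 0.6 mL + 6.9 mL = 7.5 mL total → factor 7.5/0.6 = 12.5
Product of known-step factors = 250
Overall factor = 1.00 mM / (0.667 μM) = 1499.3
Step-2 factor = 1499.3 / 250 = 5.997
v = 1800 μL / 5.997 = 300 μL

300 μL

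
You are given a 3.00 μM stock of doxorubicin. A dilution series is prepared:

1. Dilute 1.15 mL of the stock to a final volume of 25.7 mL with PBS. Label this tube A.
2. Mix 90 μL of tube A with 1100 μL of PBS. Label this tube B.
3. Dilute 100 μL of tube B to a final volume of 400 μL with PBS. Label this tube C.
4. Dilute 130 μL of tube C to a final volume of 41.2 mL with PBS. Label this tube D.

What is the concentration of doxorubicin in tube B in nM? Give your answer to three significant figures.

Step 1: 1.15 mL brought to 25.7 mL → factor 25.7/1.15 = 22.348
Step 2: 90 μL + 1100 μL = 1190 μL total → factor 1190/90 = 13.222
Dilution factor through tube B = 22.348 × 13.222 = 295.49
[tube B] = 3.00 μM / 295.49 = 0.01015 μM = 10.2 nM

10.2 nM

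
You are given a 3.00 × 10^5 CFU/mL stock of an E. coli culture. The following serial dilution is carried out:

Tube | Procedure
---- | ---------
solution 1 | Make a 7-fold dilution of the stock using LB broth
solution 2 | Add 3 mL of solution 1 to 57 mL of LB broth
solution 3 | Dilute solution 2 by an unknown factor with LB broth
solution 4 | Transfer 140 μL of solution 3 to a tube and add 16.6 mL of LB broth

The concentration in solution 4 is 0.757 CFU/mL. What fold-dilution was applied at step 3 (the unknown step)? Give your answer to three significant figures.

Step 1: 7-fold → factor 7
Step 2: 3 mL + 57 mL = 60 mL total → factor 60/3 = 20
Step 3: unknown factor x
Step 4: 140 μL + 16.6 mL = 16740 μL total → factor 16740/140 = 119.57
Product of known-step factors = 16740
Overall factor = 3.00 × 10^5 CFU/mL / (0.757 CFU/mL) = 3.963 × 10^5
x = 3.963 × 10^5 / 16740 = 23.7

23.7-fold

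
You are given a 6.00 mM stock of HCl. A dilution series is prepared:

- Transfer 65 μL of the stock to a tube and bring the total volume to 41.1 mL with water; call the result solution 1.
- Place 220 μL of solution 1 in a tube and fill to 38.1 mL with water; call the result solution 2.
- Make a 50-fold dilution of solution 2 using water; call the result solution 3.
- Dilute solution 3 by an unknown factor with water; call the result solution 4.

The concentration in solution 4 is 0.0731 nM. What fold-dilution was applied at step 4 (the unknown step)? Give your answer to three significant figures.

Step 1: 65 μL brought to 41.1 mL → factor 41100/65 = 632.31
Step 2: 220 μL brought to 38.1 mL → factor 38100/220 = 173.18
Step 3: 50-fold → factor 50
Step 4: unknown factor x
Product of known-step factors = 5.4752 × 10^6
Overall factor = 6.00 mM / (0.0731 nM) = 8.2079 × 10^7
x = 8.2079 × 10^7 / 5.4752 × 10^6 = 15.0

15.0-fold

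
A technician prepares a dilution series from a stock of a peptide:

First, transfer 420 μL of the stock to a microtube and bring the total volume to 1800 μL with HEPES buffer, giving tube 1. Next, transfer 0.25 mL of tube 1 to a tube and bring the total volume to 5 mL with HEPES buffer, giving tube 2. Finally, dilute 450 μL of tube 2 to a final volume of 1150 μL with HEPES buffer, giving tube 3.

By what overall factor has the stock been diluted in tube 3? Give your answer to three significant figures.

Step 1: 420 μL brought to 1800 μL → factor 1800/420 = 4.2857
Step 2: 0.25 mL brought to 5 mL → factor 5/0.25 = 20
Step 3: 450 μL brought to 1150 μL → factor 1150/450 = 2.5556
Overall dilution factor = 4.2857 × 20 × 2.5556 = 219.05

219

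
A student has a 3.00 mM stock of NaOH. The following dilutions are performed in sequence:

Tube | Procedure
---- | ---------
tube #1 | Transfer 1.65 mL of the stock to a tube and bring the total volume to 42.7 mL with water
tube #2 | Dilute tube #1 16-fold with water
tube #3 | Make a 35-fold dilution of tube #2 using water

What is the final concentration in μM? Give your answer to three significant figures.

0.207 μM

Step 1: 1.65 mL brought to 42.7 mL → factor 42.7/1.65 = 25.879
Step 2: 16-fold → factor 16
Step 3: 35-fold → factor 35
Overall dilution factor = 25.879 × 16 × 35 = 14492
Final = 3.00 mM / 14492 = 0.0002070 mM = 0.207 μM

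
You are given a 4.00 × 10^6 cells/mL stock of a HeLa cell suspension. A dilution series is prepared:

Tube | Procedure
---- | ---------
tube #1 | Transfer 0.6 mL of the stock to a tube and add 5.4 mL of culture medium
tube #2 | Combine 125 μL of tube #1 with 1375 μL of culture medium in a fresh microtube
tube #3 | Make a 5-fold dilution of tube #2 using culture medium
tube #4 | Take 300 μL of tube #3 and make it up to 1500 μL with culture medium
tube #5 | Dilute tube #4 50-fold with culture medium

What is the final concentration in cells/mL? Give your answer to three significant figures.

26.7 cells/mL

Step 1: 0.6 mL + 5.4 mL = 6 mL total → factor 6/0.6 = 10
Step 2: 125 μL + 1375 μL = 1500 μL total → factor 1500/125 = 12
Step 3: 5-fold → factor 5
Step 4: 300 μL brought to 1500 μL → factor 1500/300 = 5
Step 5: 50-fold → factor 50
Overall dilution factor = 10 × 12 × 5 × 5 × 50 = 1.5 × 10^5
Final = 4.00 × 10^6 cells/mL / 1.5 × 10^5 = 26.7 cells/mL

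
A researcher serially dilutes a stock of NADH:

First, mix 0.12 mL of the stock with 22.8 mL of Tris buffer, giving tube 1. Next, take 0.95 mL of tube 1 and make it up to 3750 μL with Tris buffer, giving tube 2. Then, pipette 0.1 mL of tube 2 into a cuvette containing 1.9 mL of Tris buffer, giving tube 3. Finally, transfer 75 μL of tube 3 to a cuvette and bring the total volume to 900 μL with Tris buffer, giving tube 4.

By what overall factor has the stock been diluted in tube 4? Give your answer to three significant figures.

Step 1: 0.12 mL + 22.8 mL = 22.92 mL total → factor 22.92/0.12 = 191
Step 2: 0.95 mL brought to 3750 μL → factor 3.75/0.95 = 3.9474
Step 3: 0.1 mL + 1.9 mL = 2 mL total → factor 2/0.1 = 20
Step 4: 75 μL brought to 900 μL → factor 900/75 = 12
Overall dilution factor = 191 × 3.9474 × 20 × 12 = 1.8095 × 10^5

1.81 × 10^5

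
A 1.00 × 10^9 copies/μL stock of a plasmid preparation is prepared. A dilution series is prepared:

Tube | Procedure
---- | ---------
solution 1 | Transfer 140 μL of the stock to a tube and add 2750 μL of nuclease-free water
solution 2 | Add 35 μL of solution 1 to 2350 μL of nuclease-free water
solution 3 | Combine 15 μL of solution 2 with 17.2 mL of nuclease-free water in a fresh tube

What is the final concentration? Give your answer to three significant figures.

Step 1: 140 μL + 2750 μL = 2890 μL total → factor 2890/140 = 20.643
Step 2: 35 μL + 2350 μL = 2385 μL total → factor 2385/35 = 68.143
Step 3: 15 μL + 17.2 mL = 17215 μL total → factor 17215/15 = 1147.7
Overall dilution factor = 20.643 × 68.143 × 1147.7 = 1.6144 × 10^6
Final = 1.00 × 10^9 copies/μL / 1.6144 × 10^6 = 619 copies/μL

619 copies/μL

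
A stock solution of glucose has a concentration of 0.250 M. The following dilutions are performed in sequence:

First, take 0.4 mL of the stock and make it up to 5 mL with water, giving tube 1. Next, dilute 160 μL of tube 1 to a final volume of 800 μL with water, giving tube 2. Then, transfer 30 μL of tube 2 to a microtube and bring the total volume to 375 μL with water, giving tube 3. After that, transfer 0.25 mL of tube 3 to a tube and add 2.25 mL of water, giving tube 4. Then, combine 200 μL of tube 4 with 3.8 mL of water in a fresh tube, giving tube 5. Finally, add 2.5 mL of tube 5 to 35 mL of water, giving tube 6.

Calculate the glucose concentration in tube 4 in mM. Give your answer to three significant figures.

Step 1: 0.4 mL brought to 5 mL → factor 5/0.4 = 12.5
Step 2: 160 μL brought to 800 μL → factor 800/160 = 5
Step 3: 30 μL brought to 375 μL → factor 375/30 = 12.5
Step 4: 0.25 mL + 2.25 mL = 2.5 mL total → factor 2.5/0.25 = 10
Dilution factor through tube 4 = 12.5 × 5 × 12.5 × 10 = 7812.5
[tube 4] = 0.250 M / 7812.5 = 3.200 × 10^-5 M = 0.0320 mM

0.0320 mM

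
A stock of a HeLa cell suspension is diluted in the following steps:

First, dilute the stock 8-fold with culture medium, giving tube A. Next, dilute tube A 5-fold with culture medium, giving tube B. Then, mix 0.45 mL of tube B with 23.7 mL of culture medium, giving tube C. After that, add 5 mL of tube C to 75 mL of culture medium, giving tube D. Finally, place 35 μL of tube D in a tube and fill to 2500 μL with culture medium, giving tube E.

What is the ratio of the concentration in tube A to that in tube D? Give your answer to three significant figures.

Step 1: 8-fold → factor 8
Step 2: 5-fold → factor 5
Step 3: 0.45 mL + 23.7 mL = 24.15 mL total → factor 24.15/0.45 = 53.667
Step 4: 5 mL + 75 mL = 80 mL total → factor 80/5 = 16
Dilution factor to tube A = 8; to tube D = 34347
[tube A]/[tube D] = (factor to tube D)/(factor to tube A) = 34347/8 = 4.29 × 10^3

4.29 × 10^3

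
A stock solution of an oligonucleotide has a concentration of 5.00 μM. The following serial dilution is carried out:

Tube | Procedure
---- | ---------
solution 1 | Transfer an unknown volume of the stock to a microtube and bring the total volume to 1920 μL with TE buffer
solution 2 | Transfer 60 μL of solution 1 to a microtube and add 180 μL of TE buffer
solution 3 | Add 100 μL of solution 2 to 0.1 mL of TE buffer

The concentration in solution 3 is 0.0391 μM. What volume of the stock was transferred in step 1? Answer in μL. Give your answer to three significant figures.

Step 1: v brought to 1920 μL → factor = 1920 μL/v
Step 2: 60 μL + 180 μL = 240 μL total → factor 240/60 = 4
Step 3: 100 μL + 0.1 mL = 200 μL total → factor 200/100 = 2
Product of known-step factors = 8
Overall factor = 5.00 μM / (0.0391 μM) = 127.88
Step-1 factor = 127.88 / 8 = 15.985
v = 1920 μL / 15.985 = 120 μL

120 μL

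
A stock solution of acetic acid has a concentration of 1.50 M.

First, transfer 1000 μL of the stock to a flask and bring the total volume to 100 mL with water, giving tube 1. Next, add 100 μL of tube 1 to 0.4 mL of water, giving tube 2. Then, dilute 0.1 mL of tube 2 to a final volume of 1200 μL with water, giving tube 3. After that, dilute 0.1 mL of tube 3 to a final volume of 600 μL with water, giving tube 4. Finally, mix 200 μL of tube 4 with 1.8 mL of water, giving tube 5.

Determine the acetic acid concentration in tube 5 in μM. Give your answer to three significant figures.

4.17 μM

Step 1: 1000 μL brought to 100 mL → factor 1 × 10^5/1000 = 100
Step 2: 100 μL + 0.4 mL = 500 μL total → factor 500/100 = 5
Step 3: 0.1 mL brought to 1200 μL → factor 1.2/0.1 = 12
Step 4: 0.1 mL brought to 600 μL → factor 0.6/0.1 = 6
Step 5: 200 μL + 1.8 mL = 2000 μL total → factor 2000/200 = 10
Overall dilution factor = 100 × 5 × 12 × 6 × 10 = 3.6 × 10^5
Final = 1.50 M / 3.6 × 10^5 = 4.167 × 10^-6 M = 4.17 μM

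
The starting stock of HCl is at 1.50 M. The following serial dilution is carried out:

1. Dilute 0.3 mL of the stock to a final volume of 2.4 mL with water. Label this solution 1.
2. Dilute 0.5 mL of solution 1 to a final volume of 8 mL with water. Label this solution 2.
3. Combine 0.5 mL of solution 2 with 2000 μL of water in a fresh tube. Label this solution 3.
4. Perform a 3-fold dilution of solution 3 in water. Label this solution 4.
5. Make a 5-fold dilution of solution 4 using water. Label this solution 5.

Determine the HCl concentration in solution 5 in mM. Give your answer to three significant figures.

Step 1: 0.3 mL brought to 2.4 mL → factor 2.4/0.3 = 8
Step 2: 0.5 mL brought to 8 mL → factor 8/0.5 = 16
Step 3: 0.5 mL + 2000 μL = 2.5 mL total → factor 2.5/0.5 = 5
Step 4: 3-fold → factor 3
Step 5: 5-fold → factor 5
Overall dilution factor = 8 × 16 × 5 × 3 × 5 = 9600
Final = 1.50 M / 9600 = 0.0001563 M = 0.156 mM

0.156 mM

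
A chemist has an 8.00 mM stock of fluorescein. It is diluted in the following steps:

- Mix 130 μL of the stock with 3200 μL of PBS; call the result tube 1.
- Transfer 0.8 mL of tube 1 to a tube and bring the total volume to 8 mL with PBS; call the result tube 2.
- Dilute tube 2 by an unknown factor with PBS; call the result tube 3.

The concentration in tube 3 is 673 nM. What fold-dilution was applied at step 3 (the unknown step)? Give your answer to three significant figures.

Step 1: 130 μL + 3200 μL = 3330 μL total → factor 3330/130 = 25.615
Step 2: 0.8 mL brought to 8 mL → factor 8/0.8 = 10
Step 3: unknown factor x
Product of known-step factors = 256.15
Overall factor = 8.00 mM / (673 nM) = 11887
x = 11887 / 256.15 = 46.4

46.4-fold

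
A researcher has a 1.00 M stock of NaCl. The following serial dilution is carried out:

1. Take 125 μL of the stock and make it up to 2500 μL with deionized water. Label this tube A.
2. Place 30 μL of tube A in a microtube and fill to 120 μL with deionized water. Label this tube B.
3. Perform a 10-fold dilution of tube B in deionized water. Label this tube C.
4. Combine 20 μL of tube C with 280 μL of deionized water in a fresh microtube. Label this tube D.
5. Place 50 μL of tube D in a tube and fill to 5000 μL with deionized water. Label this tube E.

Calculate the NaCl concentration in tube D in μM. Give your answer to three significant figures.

Step 1: 125 μL brought to 2500 μL → factor 2500/125 = 20
Step 2: 30 μL brought to 120 μL → factor 120/30 = 4
Step 3: 10-fold → factor 10
Step 4: 20 μL + 280 μL = 300 μL total → factor 300/20 = 15
Dilution factor through tube D = 20 × 4 × 10 × 15 = 12000
[tube D] = 1.00 M / 12000 = 8.333 × 10^-5 M = 83.3 μM

83.3 μM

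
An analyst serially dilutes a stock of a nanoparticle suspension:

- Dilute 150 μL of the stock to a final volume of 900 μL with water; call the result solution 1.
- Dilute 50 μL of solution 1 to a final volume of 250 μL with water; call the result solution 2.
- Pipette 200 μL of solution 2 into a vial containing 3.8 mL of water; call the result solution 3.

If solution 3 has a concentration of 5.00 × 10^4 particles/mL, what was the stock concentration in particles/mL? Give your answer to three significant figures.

Step 1: 150 μL brought to 900 μL → factor 900/150 = 6
Step 2: 50 μL brought to 250 μL → factor 250/50 = 5
Step 3: 200 μL + 3.8 mL = 4000 μL total → factor 4000/200 = 20
Overall dilution factor = 6 × 5 × 20 = 600
Stock = 5.00 × 10^4 particles/mL × 600 = 3.00 × 10^7 particles/mL

3.00 × 10^7 particles/mL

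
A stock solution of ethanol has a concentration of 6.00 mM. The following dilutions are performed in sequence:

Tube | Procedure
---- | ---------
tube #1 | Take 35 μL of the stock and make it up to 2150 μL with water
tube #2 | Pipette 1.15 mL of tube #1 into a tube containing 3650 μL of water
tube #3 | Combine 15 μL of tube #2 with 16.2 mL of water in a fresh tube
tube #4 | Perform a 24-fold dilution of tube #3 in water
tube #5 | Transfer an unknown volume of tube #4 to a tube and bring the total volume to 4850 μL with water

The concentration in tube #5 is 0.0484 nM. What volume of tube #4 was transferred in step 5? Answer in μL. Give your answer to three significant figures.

260 μL

Step 1: 35 μL brought to 2150 μL → factor 2150/35 = 61.429
Step 2: 1.15 mL + 3650 μL = 4.8 mL total → factor 4.8/1.15 = 4.1739
Step 3: 15 μL + 16.2 mL = 16215 μL total → factor 16215/15 = 1081
Step 4: 24-fold → factor 24
Step 5: v brought to 4850 μL → factor = 4850 μL/v
Product of known-step factors = 6.652 × 10^6
Overall factor = 6.00 mM / (0.0484 nM) = 1.2397 × 10^8
Step-5 factor = 1.2397 × 10^8 / 6.652 × 10^6 = 18.636
v = 4850 μL / 18.636 = 260 μL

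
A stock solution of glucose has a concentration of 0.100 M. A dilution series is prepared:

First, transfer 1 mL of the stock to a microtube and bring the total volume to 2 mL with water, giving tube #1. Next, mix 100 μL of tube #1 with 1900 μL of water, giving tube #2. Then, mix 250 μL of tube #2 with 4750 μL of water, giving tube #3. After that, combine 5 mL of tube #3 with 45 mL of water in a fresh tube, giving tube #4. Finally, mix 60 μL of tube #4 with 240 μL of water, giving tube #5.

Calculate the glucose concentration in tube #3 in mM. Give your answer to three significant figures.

Step 1: 1 mL brought to 2 mL → factor 2/1 = 2
Step 2: 100 μL + 1900 μL = 2000 μL total → factor 2000/100 = 20
Step 3: 250 μL + 4750 μL = 5000 μL total → factor 5000/250 = 20
Dilution factor through tube #3 = 2 × 20 × 20 = 800
[tube #3] = 0.100 M / 800 = 0.0001250 M = 0.125 mM

0.125 mM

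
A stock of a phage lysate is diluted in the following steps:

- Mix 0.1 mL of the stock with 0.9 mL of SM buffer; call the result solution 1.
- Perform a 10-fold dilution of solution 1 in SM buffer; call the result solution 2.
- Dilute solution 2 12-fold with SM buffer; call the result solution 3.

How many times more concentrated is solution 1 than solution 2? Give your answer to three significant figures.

10.0

Step 1: 0.1 mL + 0.9 mL = 1 mL total → factor 1/0.1 = 10
Step 2: 10-fold → factor 10
Dilution factor to solution 1 = 10; to solution 2 = 100
[solution 1]/[solution 2] = (factor to solution 2)/(factor to solution 1) = 100/10 = 10.0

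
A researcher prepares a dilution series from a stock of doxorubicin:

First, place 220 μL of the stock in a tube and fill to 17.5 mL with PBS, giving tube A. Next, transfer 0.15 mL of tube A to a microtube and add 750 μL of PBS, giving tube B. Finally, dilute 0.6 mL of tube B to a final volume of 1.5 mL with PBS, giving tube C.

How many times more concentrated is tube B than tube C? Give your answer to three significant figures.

Step 1: 220 μL brought to 17.5 mL → factor 17500/220 = 79.545
Step 2: 0.15 mL + 750 μL = 0.9 mL total → factor 0.9/0.15 = 6
Step 3: 0.6 mL brought to 1.5 mL → factor 1.5/0.6 = 2.5
Dilution factor to tube B = 477.27; to tube C = 1193.2
[tube B]/[tube C] = (factor to tube C)/(factor to tube B) = 1193.2/477.27 = 2.50

2.50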